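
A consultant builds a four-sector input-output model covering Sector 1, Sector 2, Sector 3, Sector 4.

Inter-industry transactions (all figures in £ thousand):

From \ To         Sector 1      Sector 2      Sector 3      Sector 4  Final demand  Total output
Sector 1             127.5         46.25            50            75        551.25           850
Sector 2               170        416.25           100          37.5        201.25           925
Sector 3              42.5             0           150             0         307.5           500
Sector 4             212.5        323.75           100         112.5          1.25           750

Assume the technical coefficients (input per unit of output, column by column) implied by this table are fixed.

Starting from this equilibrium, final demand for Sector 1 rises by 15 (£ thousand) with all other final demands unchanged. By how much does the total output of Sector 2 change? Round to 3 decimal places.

Δx_2 = 8.433

Technical coefficients a_ij = z_ij / X_j:
  a_11 = 127.5/850 = 0.15, a_21 = 170/850 = 0.20, a_31 = 42.5/850 = 0.05, a_41 = 212.5/850 = 0.25
  a_12 = 46.25/925 = 0.05, a_22 = 416.25/925 = 0.45, a_32 = 0/925 = 0.00, a_42 = 323.75/925 = 0.35
  a_13 = 50/500 = 0.10, a_23 = 100/500 = 0.20, a_33 = 150/500 = 0.30, a_43 = 100/500 = 0.20
  a_14 = 75/750 = 0.10, a_24 = 37.5/750 = 0.05, a_34 = 0/750 = 0.00, a_44 = 112.5/750 = 0.15
I − A =
  [   0.85    -0.05    -0.10    -0.10]
  [  -0.20     0.55    -0.20    -0.05]
  [  -0.05     0.00     0.70     0.00]
  [  -0.25    -0.35    -0.20     0.85]
Compute the cofactors C_ij = (−1)^(i+j)·(3×3 minor ij) of I−A; the adjugate is their transpose:
adj(I−A) = Cᵀ =
  [ 0.315000   0.054250   0.072000   0.040250]
  [ 0.136750   0.483000   0.170250   0.044500]
  [ 0.022500   0.003875   0.352625   0.002875]
  [ 0.154250   0.215750   0.174250   0.317000]
det(I−A) = Σ_j (I−A)_1j·C_1j = (0.85)(0.315000) + (-0.05)(0.136750) + (-0.10)(0.022500) + (-0.10)(0.154250) = 0.2432375
(I − A)⁻¹ = adj(I−A) / det(I−A) ≈
  [   1.2950     0.2230     0.2960     0.1655]
  [   0.5622     1.9857     0.6999     0.1829]
  [   0.0925     0.0159     1.4497     0.0118]
  [   0.6342     0.8870     0.7164     1.3033]
Δx = (I − A)⁻¹ Δd with Δd having +15 in the Sector 1 component and 0 elsewhere.
So Δx_2 = L_21 · (+15), where L_21 = adj(I−A)_21 / det(I−A) = 0.136750 / 0.2432375.
Δx_2 = 0.136750 × (+15) / 0.2432375 = 2.05125 / 0.2432375 ≈ 8.433.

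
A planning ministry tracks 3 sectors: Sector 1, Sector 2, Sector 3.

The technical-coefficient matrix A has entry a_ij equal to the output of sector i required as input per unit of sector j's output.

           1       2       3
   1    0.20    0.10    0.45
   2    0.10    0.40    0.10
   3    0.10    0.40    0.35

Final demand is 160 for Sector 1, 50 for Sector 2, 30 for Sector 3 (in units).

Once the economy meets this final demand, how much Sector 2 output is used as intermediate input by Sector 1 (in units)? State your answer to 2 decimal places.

I − A =
  [   0.80    -0.10    -0.45]
  [  -0.10     0.60    -0.10]
  [  -0.10    -0.40     0.65]
Cofactors of I−A, C_ij = (−1)^(i+j)·(minor ij) (rows/columns in the sector order above):
  C_11 = (0.60)(0.65) − (-0.10)(-0.40) = 0.3500
  C_12 = −[(-0.10)(0.65) − (-0.10)(-0.10)] = 0.0750
  C_13 = (-0.10)(-0.40) − (0.60)(-0.10) = 0.1000
  C_21 = −[(-0.10)(0.65) − (-0.45)(-0.40)] = 0.2450
  C_22 = (0.80)(0.65) − (-0.45)(-0.10) = 0.4750
  C_23 = −[(0.80)(-0.40) − (-0.10)(-0.10)] = 0.3300
  C_31 = (-0.10)(-0.10) − (-0.45)(0.60) = 0.2800
  C_32 = −[(0.80)(-0.10) − (-0.45)(-0.10)] = 0.1250
  C_33 = (0.80)(0.60) − (-0.10)(-0.10) = 0.4700
det(I−A) = Σ_j (I−A)_1j·C_1j = (0.80)(0.3500) + (-0.10)(0.0750) + (-0.45)(0.1000) = 0.2275
adj(I−A) = Cᵀ =
  [ 0.3500   0.2450   0.2800]
  [ 0.0750   0.4750   0.1250]
  [ 0.1000   0.3300   0.4700]
(I − A)⁻¹ = adj(I−A) / det(I−A) ≈
  [   1.5385     1.0769     1.2308]
  [   0.3297     2.0879     0.5495]
  [   0.4396     1.4505     2.0659]
First solve x = (I − A)⁻¹ d = adj(I−A)·d / det(I−A); in particular x_1 = (0.3500·160 + 0.2450·50 + 0.2800·30) / 0.2275 = 76.65 / 0.2275 ≈ 336.9231.
Intermediate flow from 2 to 1: z_21 = a_21 · x_1 = 0.10 × 76.65 / 0.2275 = 7.665 / 0.2275 ≈ 33.69.

z_21 = 33.69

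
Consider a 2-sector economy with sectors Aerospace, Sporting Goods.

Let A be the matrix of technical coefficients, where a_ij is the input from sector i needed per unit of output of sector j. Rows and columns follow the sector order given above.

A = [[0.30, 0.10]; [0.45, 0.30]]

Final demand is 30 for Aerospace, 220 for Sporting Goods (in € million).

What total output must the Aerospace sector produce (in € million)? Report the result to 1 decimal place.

x_1 = 96.6

I − A =
  [   0.70    -0.10]
  [  -0.45     0.70]
det(I−A) = (0.70)(0.70) − (-0.10)(-0.45) = 0.4450
adj(I−A) = [[0.70, 0.10], [0.45, 0.70]]
(I − A)⁻¹ = adj(I−A) / det(I−A) ≈
  [   1.5730     0.2247]
  [   1.0112     1.5730]
x = (I − A)⁻¹ d = adj(I−A)·d / det(I−A), with det(I−A) = 0.4450:
  x_1 = (0.70·30 + 0.10·220) / 0.4450 = 43.00 / 0.4450 ≈ 96.6
  x_2 = (0.45·30 + 0.70·220) / 0.4450 = 167.50 / 0.4450 ≈ 376.4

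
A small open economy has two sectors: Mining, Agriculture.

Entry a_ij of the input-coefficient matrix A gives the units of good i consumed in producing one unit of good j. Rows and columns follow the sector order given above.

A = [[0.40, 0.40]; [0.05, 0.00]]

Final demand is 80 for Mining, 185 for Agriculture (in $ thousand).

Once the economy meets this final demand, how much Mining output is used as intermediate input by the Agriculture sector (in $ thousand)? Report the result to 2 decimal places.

I − A =
  [   0.60    -0.40]
  [  -0.05     1.00]
det(I−A) = (0.60)(1.00) − (-0.40)(-0.05) = 0.5800
adj(I−A) = [[1.00, 0.40], [0.05, 0.60]]
(I − A)⁻¹ = adj(I−A) / det(I−A) ≈
  [   1.7241     0.6897]
  [   0.0862     1.0345]
First solve x = (I − A)⁻¹ d = adj(I−A)·d / det(I−A); in particular x_A = (0.05·80 + 0.60·185) / 0.5800 = 115.00 / 0.5800 ≈ 198.2759.
Intermediate flow from M to A: z_MA = a_MA · x_A = 0.40 × 115.00 / 0.5800 = 46.00 / 0.5800 ≈ 79.31.

z_MA = 79.31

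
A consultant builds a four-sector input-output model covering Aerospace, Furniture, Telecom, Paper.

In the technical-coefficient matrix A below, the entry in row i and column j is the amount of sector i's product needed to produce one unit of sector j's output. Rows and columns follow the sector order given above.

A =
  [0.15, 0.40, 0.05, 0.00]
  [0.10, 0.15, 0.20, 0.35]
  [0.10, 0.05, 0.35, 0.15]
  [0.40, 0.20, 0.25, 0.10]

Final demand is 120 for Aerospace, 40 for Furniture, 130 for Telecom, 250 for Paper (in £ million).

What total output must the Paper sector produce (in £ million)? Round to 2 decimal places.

I − A =
  [   0.85    -0.40    -0.05     0.00]
  [  -0.10     0.85    -0.20    -0.35]
  [  -0.10    -0.05     0.65    -0.15]
  [  -0.40    -0.20    -0.25     0.90]
Compute the cofactors C_ij = (−1)^(i+j)·(3×3 minor ij) of I−A; the adjugate is their transpose:
adj(I−A) = Cᵀ =
  [ 0.400500   0.222750   0.141750   0.110250]
  [ 0.184500   0.457875   0.238875   0.217875]
  [ 0.135000   0.123750   0.498750   0.131250]
  [ 0.256500   0.235125   0.254625   0.422625]
det(I−A) = Σ_j (I−A)_1j·C_1j = (0.85)(0.400500) + (-0.40)(0.184500) + (-0.05)(0.135000) + (0.00)(0.256500) = 0.259875
(I − A)⁻¹ = adj(I−A) / det(I−A) ≈
  [   1.5411     0.8571     0.5455     0.4242]
  [   0.7100     1.7619     0.9192     0.8384]
  [   0.5195     0.4762     1.9192     0.5051]
  [   0.9870     0.9048     0.9798     1.6263]
x = (I − A)⁻¹ d = adj(I−A)·d / det(I−A), with det(I−A) = 0.259875:
  x_A = (0.400500·120 + 0.222750·40 + 0.141750·130 + 0.110250·250) / 0.259875 = 102.96 / 0.259875 ≈ 396.19
  x_F = (0.184500·120 + 0.457875·40 + 0.238875·130 + 0.217875·250) / 0.259875 = 125.9775 / 0.259875 ≈ 484.76
  x_T = (0.135000·120 + 0.123750·40 + 0.498750·130 + 0.131250·250) / 0.259875 = 118.80 / 0.259875 ≈ 457.14
  x_P = (0.256500·120 + 0.235125·40 + 0.254625·130 + 0.422625·250) / 0.259875 = 178.9425 / 0.259875 ≈ 688.57

x_P = 688.57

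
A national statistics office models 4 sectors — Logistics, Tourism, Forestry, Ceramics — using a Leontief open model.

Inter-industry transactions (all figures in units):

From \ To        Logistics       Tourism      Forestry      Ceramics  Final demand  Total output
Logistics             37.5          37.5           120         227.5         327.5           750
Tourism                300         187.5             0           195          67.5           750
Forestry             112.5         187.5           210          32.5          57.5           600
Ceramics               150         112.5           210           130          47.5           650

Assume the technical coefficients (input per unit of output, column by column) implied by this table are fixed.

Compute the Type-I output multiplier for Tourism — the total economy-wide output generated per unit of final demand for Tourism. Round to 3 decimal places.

Technical coefficients a_ij = z_ij / X_j:
  a_LL = 37.5/750 = 0.05, a_TL = 300/750 = 0.40, a_FL = 112.5/750 = 0.15, a_CL = 150/750 = 0.20
  a_LT = 37.5/750 = 0.05, a_TT = 187.5/750 = 0.25, a_FT = 187.5/750 = 0.25, a_CT = 112.5/750 = 0.15
  a_LF = 120/600 = 0.20, a_TF = 0/600 = 0.00, a_FF = 210/600 = 0.35, a_CF = 210/600 = 0.35
  a_LC = 227.5/650 = 0.35, a_TC = 195/650 = 0.30, a_FC = 32.5/650 = 0.05, a_CC = 130/650 = 0.20
I − A =
  [   0.95    -0.05    -0.20    -0.35]
  [  -0.40     0.75     0.00    -0.30]
  [  -0.15    -0.25     0.65    -0.05]
  [  -0.20    -0.15    -0.35     0.80]
Compute the cofactors C_ij = (−1)^(i+j)·(3×3 minor ij) of I−A; the adjugate is their transpose:
adj(I−A) = Cᵀ =
  [ 0.321375   0.131375   0.208125   0.202875]
  [ 0.255750   0.387500   0.224750   0.271250]
  [ 0.188750   0.194000   0.434750   0.182500]
  [ 0.210875   0.190375   0.284375   0.407625]
det(I−A) = Σ_j (I−A)_1j·C_1j = (0.95)(0.321375) + (-0.05)(0.255750) + (-0.20)(0.188750) + (-0.35)(0.210875) = 0.1809625
(I − A)⁻¹ = adj(I−A) / det(I−A) ≈
  [   1.7759     0.7260     1.1501     1.1211]
  [   1.4133     2.1413     1.2420     1.4989]
  [   1.0430     1.0720     2.4024     1.0085]
  [   1.1653     1.0520     1.5715     2.2525]
The output multiplier for sector j is the column-j sum of the Leontief inverse (I − A)⁻¹ = adj(I−A) / det(I−A).
Column T of adj(I−A): (0.131375, 0.387500, 0.194000, 0.190375); det(I−A) = 0.1809625.
m_T = (0.131375 + 0.387500 + 0.194000 + 0.190375) / 0.1809625 = 0.90325 / 0.1809625 ≈ 4.991.

m_T = 4.991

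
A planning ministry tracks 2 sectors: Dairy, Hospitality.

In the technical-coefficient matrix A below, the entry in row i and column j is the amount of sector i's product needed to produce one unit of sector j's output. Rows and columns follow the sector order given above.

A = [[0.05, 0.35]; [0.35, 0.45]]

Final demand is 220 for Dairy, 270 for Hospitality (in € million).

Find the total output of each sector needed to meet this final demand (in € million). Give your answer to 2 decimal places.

I − A =
  [   0.95    -0.35]
  [  -0.35     0.55]
det(I−A) = (0.95)(0.55) − (-0.35)(-0.35) = 0.4000
adj(I−A) = [[0.55, 0.35], [0.35, 0.95]]
(I − A)⁻¹ = adj(I−A) / det(I−A) ≈
  [   1.3750     0.8750]
  [   0.8750     2.3750]
x = (I − A)⁻¹ d = adj(I−A)·d / det(I−A), with det(I−A) = 0.4000:
  x_D = (0.55·220 + 0.35·270) / 0.4000 = 215.50 / 0.4000 = 538.75
  x_H = (0.35·220 + 0.95·270) / 0.4000 = 333.50 / 0.4000 = 833.75

x_D = 538.75, x_H = 833.75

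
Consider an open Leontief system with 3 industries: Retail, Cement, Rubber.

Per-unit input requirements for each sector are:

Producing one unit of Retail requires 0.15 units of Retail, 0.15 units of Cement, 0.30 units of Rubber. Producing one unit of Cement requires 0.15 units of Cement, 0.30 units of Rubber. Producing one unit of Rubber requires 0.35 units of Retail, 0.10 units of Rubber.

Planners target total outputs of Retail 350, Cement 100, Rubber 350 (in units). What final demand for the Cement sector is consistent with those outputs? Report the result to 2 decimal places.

I − A =
  [   0.85     0.00    -0.35]
  [  -0.15     0.85     0.00]
  [  -0.30    -0.30     0.90]
d = (I − A) x:
  d_1 = (+0.85)·350 + (+0.00)·100 + (-0.35)·350 = 175.00
  d_2 = (-0.15)·350 + (+0.85)·100 + (+0.00)·350 = 32.50
  d_3 = (-0.30)·350 + (-0.30)·100 + (+0.90)·350 = 180.00

d_2 = 32.50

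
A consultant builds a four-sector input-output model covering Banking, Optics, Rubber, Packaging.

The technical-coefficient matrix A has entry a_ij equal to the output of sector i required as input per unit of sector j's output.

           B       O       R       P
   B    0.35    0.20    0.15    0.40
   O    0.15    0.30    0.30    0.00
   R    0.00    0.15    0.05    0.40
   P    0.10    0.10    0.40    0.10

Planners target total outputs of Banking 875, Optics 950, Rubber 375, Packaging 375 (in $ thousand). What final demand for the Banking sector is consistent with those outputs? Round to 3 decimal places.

I − A =
  [   0.65    -0.20    -0.15    -0.40]
  [  -0.15     0.70    -0.30     0.00]
  [   0.00    -0.15     0.95    -0.40]
  [  -0.10    -0.10    -0.40     0.90]
d = (I − A) x:
  d_B = (+0.65)·875 + (-0.20)·950 + (-0.15)·375 + (-0.40)·375 = 172.500
  d_O = (-0.15)·875 + (+0.70)·950 + (-0.30)·375 + (+0.00)·375 = 421.250
  d_R = (+0.00)·875 + (-0.15)·950 + (+0.95)·375 + (-0.40)·375 = 63.750
  d_P = (-0.10)·875 + (-0.10)·950 + (-0.40)·375 + (+0.90)·375 = 5.000

d_B = 172.500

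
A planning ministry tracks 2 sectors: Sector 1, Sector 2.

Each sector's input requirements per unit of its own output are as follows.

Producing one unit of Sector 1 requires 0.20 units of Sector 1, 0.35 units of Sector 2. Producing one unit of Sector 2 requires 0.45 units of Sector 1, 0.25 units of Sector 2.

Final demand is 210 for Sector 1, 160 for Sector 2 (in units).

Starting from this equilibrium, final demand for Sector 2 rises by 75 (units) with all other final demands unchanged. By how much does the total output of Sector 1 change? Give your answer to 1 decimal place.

Δx_1 = 76.3

I − A =
  [   0.80    -0.45]
  [  -0.35     0.75]
det(I−A) = (0.80)(0.75) − (-0.45)(-0.35) = 0.4425
adj(I−A) = [[0.75, 0.45], [0.35, 0.80]]
(I − A)⁻¹ = adj(I−A) / det(I−A) ≈
  [   1.6949     1.0169]
  [   0.7910     1.8079]
Δx = (I − A)⁻¹ Δd with Δd having +75 in the Sector 2 component and 0 elsewhere.
So Δx_1 = L_12 · (+75), where L_12 = adj(I−A)_12 / det(I−A) = 0.45 / 0.4425.
Δx_1 = 0.45 × (+75) / 0.4425 = 33.75 / 0.4425 ≈ 76.3.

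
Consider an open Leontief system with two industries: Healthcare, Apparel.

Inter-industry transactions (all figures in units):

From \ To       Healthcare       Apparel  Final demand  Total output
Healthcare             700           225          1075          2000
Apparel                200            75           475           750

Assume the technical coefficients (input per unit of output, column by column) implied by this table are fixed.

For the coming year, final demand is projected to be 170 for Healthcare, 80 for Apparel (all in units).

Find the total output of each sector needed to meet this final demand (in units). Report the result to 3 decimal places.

Technical coefficients a_ij = z_ij / X_j:
  a_HH = 700/2000 = 0.35, a_AH = 200/2000 = 0.10
  a_HA = 225/750 = 0.30, a_AA = 75/750 = 0.10
I − A =
  [   0.65    -0.30]
  [  -0.10     0.90]
det(I−A) = (0.65)(0.90) − (-0.30)(-0.10) = 0.5550
adj(I−A) = [[0.90, 0.30], [0.10, 0.65]]
(I − A)⁻¹ = adj(I−A) / det(I−A) ≈
  [   1.6216     0.5405]
  [   0.1802     1.1712]
x = (I − A)⁻¹ d = adj(I−A)·d / det(I−A), with det(I−A) = 0.5550:
  x_H = (0.90·170 + 0.30·80) / 0.5550 = 177.00 / 0.5550 ≈ 318.919
  x_A = (0.10·170 + 0.65·80) / 0.5550 = 69.00 / 0.5550 ≈ 124.324

x_H = 318.919, x_A = 124.324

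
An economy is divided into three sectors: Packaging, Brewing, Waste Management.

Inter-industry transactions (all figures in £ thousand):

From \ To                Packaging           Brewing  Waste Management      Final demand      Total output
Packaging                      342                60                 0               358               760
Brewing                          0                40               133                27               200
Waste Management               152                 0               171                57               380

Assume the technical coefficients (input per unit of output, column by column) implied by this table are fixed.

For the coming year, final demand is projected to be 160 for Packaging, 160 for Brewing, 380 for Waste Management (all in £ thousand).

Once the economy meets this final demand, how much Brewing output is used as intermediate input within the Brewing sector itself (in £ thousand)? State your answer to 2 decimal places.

Technical coefficients a_ij = z_ij / X_j:
  a_11 = 342/760 = 0.45, a_21 = 0/760 = 0.00, a_31 = 152/760 = 0.20
  a_12 = 60/200 = 0.30, a_22 = 40/200 = 0.20, a_32 = 0/200 = 0.00
  a_13 = 0/380 = 0.00, a_23 = 133/380 = 0.35, a_33 = 171/380 = 0.45
I − A =
  [   0.55    -0.30     0.00]
  [   0.00     0.80    -0.35]
  [  -0.20     0.00     0.55]
Cofactors of I−A, C_ij = (−1)^(i+j)·(minor ij) (rows/columns in the sector order above):
  C_11 = (0.80)(0.55) − (-0.35)(0.00) = 0.4400
  C_12 = −[(0.00)(0.55) − (-0.35)(-0.20)] = 0.0700
  C_13 = (0.00)(0.00) − (0.80)(-0.20) = 0.1600
  C_21 = −[(-0.30)(0.55) − (0.00)(0.00)] = 0.1650
  C_22 = (0.55)(0.55) − (0.00)(-0.20) = 0.3025
  C_23 = −[(0.55)(0.00) − (-0.30)(-0.20)] = 0.0600
  C_31 = (-0.30)(-0.35) − (0.00)(0.80) = 0.1050
  C_32 = −[(0.55)(-0.35) − (0.00)(0.00)] = 0.1925
  C_33 = (0.55)(0.80) − (-0.30)(0.00) = 0.4400
det(I−A) = Σ_j (I−A)_1j·C_1j = (0.55)(0.4400) + (-0.30)(0.0700) + (0.00)(0.1600) = 0.2210
adj(I−A) = Cᵀ =
  [ 0.4400   0.1650   0.1050]
  [ 0.0700   0.3025   0.1925]
  [ 0.1600   0.0600   0.4400]
(I − A)⁻¹ = adj(I−A) / det(I−A) ≈
  [   1.9910     0.7466     0.4751]
  [   0.3167     1.3688     0.8710]
  [   0.7240     0.2715     1.9910]
First solve x = (I − A)⁻¹ d = adj(I−A)·d / det(I−A); in particular x_2 = (0.0700·160 + 0.3025·160 + 0.1925·380) / 0.2210 = 132.75 / 0.2210 ≈ 600.6787.
Intermediate flow from 2 to 2: z_22 = a_22 · x_2 = 0.20 × 132.75 / 0.2210 = 26.55 / 0.2210 ≈ 120.14.

z_22 = 120.14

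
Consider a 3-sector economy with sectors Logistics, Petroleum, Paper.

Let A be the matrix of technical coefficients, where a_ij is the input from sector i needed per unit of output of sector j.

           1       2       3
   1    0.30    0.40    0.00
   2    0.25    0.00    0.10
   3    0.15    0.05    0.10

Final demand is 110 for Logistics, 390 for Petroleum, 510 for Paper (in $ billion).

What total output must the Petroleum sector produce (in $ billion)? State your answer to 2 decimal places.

x_2 = 580.21

I − A =
  [   0.70    -0.40     0.00]
  [  -0.25     1.00    -0.10]
  [  -0.15    -0.05     0.90]
Cofactors of I−A, C_ij = (−1)^(i+j)·(minor ij) (rows/columns in the sector order above):
  C_11 = (1.00)(0.90) − (-0.10)(-0.05) = 0.8950
  C_12 = −[(-0.25)(0.90) − (-0.10)(-0.15)] = 0.2400
  C_13 = (-0.25)(-0.05) − (1.00)(-0.15) = 0.1625
  C_21 = −[(-0.40)(0.90) − (0.00)(-0.05)] = 0.3600
  C_22 = (0.70)(0.90) − (0.00)(-0.15) = 0.6300
  C_23 = −[(0.70)(-0.05) − (-0.40)(-0.15)] = 0.0950
  C_31 = (-0.40)(-0.10) − (0.00)(1.00) = 0.0400
  C_32 = −[(0.70)(-0.10) − (0.00)(-0.25)] = 0.0700
  C_33 = (0.70)(1.00) − (-0.40)(-0.25) = 0.6000
det(I−A) = Σ_j (I−A)_1j·C_1j = (0.70)(0.8950) + (-0.40)(0.2400) + (0.00)(0.1625) = 0.5305
adj(I−A) = Cᵀ =
  [ 0.8950   0.3600   0.0400]
  [ 0.2400   0.6300   0.0700]
  [ 0.1625   0.0950   0.6000]
(I − A)⁻¹ = adj(I−A) / det(I−A) ≈
  [   1.6871     0.6786     0.0754]
  [   0.4524     1.1876     0.1320]
  [   0.3063     0.1791     1.1310]
x = (I − A)⁻¹ d = adj(I−A)·d / det(I−A), with det(I−A) = 0.5305:
  x_1 = (0.8950·110 + 0.3600·390 + 0.0400·510) / 0.5305 = 259.25 / 0.5305 ≈ 488.69
  x_2 = (0.2400·110 + 0.6300·390 + 0.0700·510) / 0.5305 = 307.80 / 0.5305 ≈ 580.21
  x_3 = (0.1625·110 + 0.0950·390 + 0.6000·510) / 0.5305 = 360.925 / 0.5305 ≈ 680.35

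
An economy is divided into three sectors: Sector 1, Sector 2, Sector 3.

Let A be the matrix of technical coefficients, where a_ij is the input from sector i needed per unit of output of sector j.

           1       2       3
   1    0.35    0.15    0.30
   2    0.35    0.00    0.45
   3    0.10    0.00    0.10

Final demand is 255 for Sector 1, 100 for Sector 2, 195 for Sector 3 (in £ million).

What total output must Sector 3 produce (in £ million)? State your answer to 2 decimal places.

x_3 = 286.45

I − A =
  [   0.65    -0.15    -0.30]
  [  -0.35     1.00    -0.45]
  [  -0.10     0.00     0.90]
Cofactors of I−A, C_ij = (−1)^(i+j)·(minor ij) (rows/columns in the sector order above):
  C_11 = (1.00)(0.90) − (-0.45)(0.00) = 0.9000
  C_12 = −[(-0.35)(0.90) − (-0.45)(-0.10)] = 0.3600
  C_13 = (-0.35)(0.00) − (1.00)(-0.10) = 0.1000
  C_21 = −[(-0.15)(0.90) − (-0.30)(0.00)] = 0.1350
  C_22 = (0.65)(0.90) − (-0.30)(-0.10) = 0.5550
  C_23 = −[(0.65)(0.00) − (-0.15)(-0.10)] = 0.0150
  C_31 = (-0.15)(-0.45) − (-0.30)(1.00) = 0.3675
  C_32 = −[(0.65)(-0.45) − (-0.30)(-0.35)] = 0.3975
  C_33 = (0.65)(1.00) − (-0.15)(-0.35) = 0.5975
det(I−A) = Σ_j (I−A)_1j·C_1j = (0.65)(0.9000) + (-0.15)(0.3600) + (-0.30)(0.1000) = 0.5010
adj(I−A) = Cᵀ =
  [ 0.9000   0.1350   0.3675]
  [ 0.3600   0.5550   0.3975]
  [ 0.1000   0.0150   0.5975]
(I − A)⁻¹ = adj(I−A) / det(I−A) ≈
  [   1.7964     0.2695     0.7335]
  [   0.7186     1.1078     0.7934]
  [   0.1996     0.0299     1.1926]
x = (I − A)⁻¹ d = adj(I−A)·d / det(I−A), with det(I−A) = 0.5010:
  x_1 = (0.9000·255 + 0.1350·100 + 0.3675·195) / 0.5010 = 314.6625 / 0.5010 ≈ 628.07
  x_2 = (0.3600·255 + 0.5550·100 + 0.3975·195) / 0.5010 = 224.8125 / 0.5010 ≈ 448.73
  x_3 = (0.1000·255 + 0.0150·100 + 0.5975·195) / 0.5010 = 143.5125 / 0.5010 ≈ 286.45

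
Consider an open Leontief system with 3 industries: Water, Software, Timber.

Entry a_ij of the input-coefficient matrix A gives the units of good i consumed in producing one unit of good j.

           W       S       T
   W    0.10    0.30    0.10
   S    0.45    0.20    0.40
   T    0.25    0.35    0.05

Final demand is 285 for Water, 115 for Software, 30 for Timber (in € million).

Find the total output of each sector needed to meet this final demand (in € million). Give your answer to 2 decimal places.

I − A =
  [   0.90    -0.30    -0.10]
  [  -0.45     0.80    -0.40]
  [  -0.25    -0.35     0.95]
Cofactors of I−A, C_ij = (−1)^(i+j)·(minor ij) (rows/columns in the sector order above):
  C_11 = (0.80)(0.95) − (-0.40)(-0.35) = 0.6200
  C_12 = −[(-0.45)(0.95) − (-0.40)(-0.25)] = 0.5275
  C_13 = (-0.45)(-0.35) − (0.80)(-0.25) = 0.3575
  C_21 = −[(-0.30)(0.95) − (-0.10)(-0.35)] = 0.3200
  C_22 = (0.90)(0.95) − (-0.10)(-0.25) = 0.8300
  C_23 = −[(0.90)(-0.35) − (-0.30)(-0.25)] = 0.3900
  C_31 = (-0.30)(-0.40) − (-0.10)(0.80) = 0.2000
  C_32 = −[(0.90)(-0.40) − (-0.10)(-0.45)] = 0.4050
  C_33 = (0.90)(0.80) − (-0.30)(-0.45) = 0.5850
det(I−A) = Σ_j (I−A)_1j·C_1j = (0.90)(0.6200) + (-0.30)(0.5275) + (-0.10)(0.3575) = 0.3640
adj(I−A) = Cᵀ =
  [ 0.6200   0.3200   0.2000]
  [ 0.5275   0.8300   0.4050]
  [ 0.3575   0.3900   0.5850]
(I − A)⁻¹ = adj(I−A) / det(I−A) ≈
  [   1.7033     0.8791     0.5495]
  [   1.4492     2.2802     1.1126]
  [   0.9821     1.0714     1.6071]
x = (I − A)⁻¹ d = adj(I−A)·d / det(I−A), with det(I−A) = 0.3640:
  x_W = (0.6200·285 + 0.3200·115 + 0.2000·30) / 0.3640 = 219.50 / 0.3640 ≈ 603.02
  x_S = (0.5275·285 + 0.8300·115 + 0.4050·30) / 0.3640 = 257.9375 / 0.3640 ≈ 708.62
  x_T = (0.3575·285 + 0.3900·115 + 0.5850·30) / 0.3640 = 164.2875 / 0.3640 ≈ 451.34

x_W = 603.02, x_S = 708.62, x_T = 451.34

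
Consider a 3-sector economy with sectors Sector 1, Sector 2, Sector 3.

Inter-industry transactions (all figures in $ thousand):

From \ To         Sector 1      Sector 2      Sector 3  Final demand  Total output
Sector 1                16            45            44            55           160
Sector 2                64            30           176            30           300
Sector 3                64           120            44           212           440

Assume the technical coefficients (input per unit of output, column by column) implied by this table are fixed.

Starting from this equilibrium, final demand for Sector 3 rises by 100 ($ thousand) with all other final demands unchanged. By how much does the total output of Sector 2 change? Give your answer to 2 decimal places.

Technical coefficients a_ij = z_ij / X_j:
  a_11 = 16/160 = 0.10, a_21 = 64/160 = 0.40, a_31 = 64/160 = 0.40
  a_12 = 45/300 = 0.15, a_22 = 30/300 = 0.10, a_32 = 120/300 = 0.40
  a_13 = 44/440 = 0.10, a_23 = 176/440 = 0.40, a_33 = 44/440 = 0.10
I − A =
  [   0.90    -0.15    -0.10]
  [  -0.40     0.90    -0.40]
  [  -0.40    -0.40     0.90]
Cofactors of I−A, C_ij = (−1)^(i+j)·(minor ij) (rows/columns in the sector order above):
  C_11 = (0.90)(0.90) − (-0.40)(-0.40) = 0.6500
  C_12 = −[(-0.40)(0.90) − (-0.40)(-0.40)] = 0.5200
  C_13 = (-0.40)(-0.40) − (0.90)(-0.40) = 0.5200
  C_21 = −[(-0.15)(0.90) − (-0.10)(-0.40)] = 0.1750
  C_22 = (0.90)(0.90) − (-0.10)(-0.40) = 0.7700
  C_23 = −[(0.90)(-0.40) − (-0.15)(-0.40)] = 0.4200
  C_31 = (-0.15)(-0.40) − (-0.10)(0.90) = 0.1500
  C_32 = −[(0.90)(-0.40) − (-0.10)(-0.40)] = 0.4000
  C_33 = (0.90)(0.90) − (-0.15)(-0.40) = 0.7500
det(I−A) = Σ_j (I−A)_1j·C_1j = (0.90)(0.6500) + (-0.15)(0.5200) + (-0.10)(0.5200) = 0.4550
adj(I−A) = Cᵀ =
  [ 0.6500   0.1750   0.1500]
  [ 0.5200   0.7700   0.4000]
  [ 0.5200   0.4200   0.7500]
(I − A)⁻¹ = adj(I−A) / det(I−A) ≈
  [   1.4286     0.3846     0.3297]
  [   1.1429     1.6923     0.8791]
  [   1.1429     0.9231     1.6484]
Δx = (I − A)⁻¹ Δd with Δd having +100 in the Sector 3 component and 0 elsewhere.
So Δx_2 = L_23 · (+100), where L_23 = adj(I−A)_23 / det(I−A) = 0.4000 / 0.4550.
Δx_2 = 0.4000 × (+100) / 0.4550 = 40.00 / 0.4550 ≈ 87.91.

Δx_2 = 87.91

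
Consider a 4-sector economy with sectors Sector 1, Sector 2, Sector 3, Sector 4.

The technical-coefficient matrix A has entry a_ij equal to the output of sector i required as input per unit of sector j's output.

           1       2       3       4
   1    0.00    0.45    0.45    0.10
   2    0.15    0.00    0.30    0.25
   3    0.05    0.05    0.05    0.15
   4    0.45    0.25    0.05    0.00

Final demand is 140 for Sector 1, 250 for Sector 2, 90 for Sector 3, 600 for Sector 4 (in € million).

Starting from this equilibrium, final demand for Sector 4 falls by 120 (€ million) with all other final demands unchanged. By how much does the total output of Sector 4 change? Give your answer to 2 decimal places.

I − A =
  [   1.00    -0.45    -0.45    -0.10]
  [  -0.15     1.00    -0.30    -0.25]
  [  -0.05    -0.05     0.95    -0.15]
  [  -0.45    -0.25    -0.05     1.00]
Compute the cofactors C_ij = (−1)^(i+j)·(3×3 minor ij) of I−A; the adjugate is their transpose:
adj(I−A) = Cᵀ =
  [ 0.856250   0.487500   0.575000   0.293750]
  [ 0.284125   0.846625   0.417875   0.302750]
  [ 0.133125   0.139375   0.770625   0.163750]
  [ 0.463000   0.438000   0.401750   0.838250]
det(I−A) = Σ_j (I−A)_1j·C_1j = (1.00)(0.856250) + (-0.45)(0.284125) + (-0.45)(0.133125) + (-0.10)(0.463000) = 0.6221875
(I − A)⁻¹ = adj(I−A) / det(I−A) ≈
  [   1.3762     0.7835     0.9242     0.4721]
  [   0.4567     1.3607     0.6716     0.4866]
  [   0.2140     0.2240     1.2386     0.2632]
  [   0.7441     0.7040     0.6457     1.3473]
Δx = (I − A)⁻¹ Δd with Δd having -120 in the Sector 4 component and 0 elsewhere.
So Δx_4 = L_44 · (-120), where L_44 = adj(I−A)_44 / det(I−A) = 0.838250 / 0.6221875.
Δx_4 = 0.838250 × (-120) / 0.6221875 = -100.59 / 0.6221875 ≈ -161.67.

Δx_4 = -161.67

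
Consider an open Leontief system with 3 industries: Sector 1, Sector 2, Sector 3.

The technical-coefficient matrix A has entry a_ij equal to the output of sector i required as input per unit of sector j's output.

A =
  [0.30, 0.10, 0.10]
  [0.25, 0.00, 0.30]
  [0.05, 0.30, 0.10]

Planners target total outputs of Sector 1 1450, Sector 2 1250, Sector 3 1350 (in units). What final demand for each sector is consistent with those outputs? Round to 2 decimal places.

d_1 = 755.00, d_2 = 482.50, d_3 = 767.50

I − A =
  [   0.70    -0.10    -0.10]
  [  -0.25     1.00    -0.30]
  [  -0.05    -0.30     0.90]
d = (I − A) x:
  d_1 = (+0.70)·1450 + (-0.10)·1250 + (-0.10)·1350 = 755.00
  d_2 = (-0.25)·1450 + (+1.00)·1250 + (-0.30)·1350 = 482.50
  d_3 = (-0.05)·1450 + (-0.30)·1250 + (+0.90)·1350 = 767.50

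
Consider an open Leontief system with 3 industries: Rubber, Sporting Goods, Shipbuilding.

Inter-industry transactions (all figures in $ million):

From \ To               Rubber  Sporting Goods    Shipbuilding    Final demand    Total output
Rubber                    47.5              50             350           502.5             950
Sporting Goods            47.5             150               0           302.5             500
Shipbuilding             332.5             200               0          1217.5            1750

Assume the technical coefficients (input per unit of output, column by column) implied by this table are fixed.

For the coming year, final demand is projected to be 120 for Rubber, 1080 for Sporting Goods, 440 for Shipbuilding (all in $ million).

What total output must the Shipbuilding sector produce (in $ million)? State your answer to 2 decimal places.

Technical coefficients a_ij = z_ij / X_j:
  a_11 = 47.5/950 = 0.05, a_21 = 47.5/950 = 0.05, a_31 = 332.5/950 = 0.35
  a_12 = 50/500 = 0.10, a_22 = 150/500 = 0.30, a_32 = 200/500 = 0.40
  a_13 = 350/1750 = 0.20, a_23 = 0/1750 = 0.00, a_33 = 0/1750 = 0.00
I − A =
  [   0.95    -0.10    -0.20]
  [  -0.05     0.70     0.00]
  [  -0.35    -0.40     1.00]
Cofactors of I−A, C_ij = (−1)^(i+j)·(minor ij) (rows/columns in the sector order above):
  C_11 = (0.70)(1.00) − (0.00)(-0.40) = 0.7000
  C_12 = −[(-0.05)(1.00) − (0.00)(-0.35)] = 0.0500
  C_13 = (-0.05)(-0.40) − (0.70)(-0.35) = 0.2650
  C_21 = −[(-0.10)(1.00) − (-0.20)(-0.40)] = 0.1800
  C_22 = (0.95)(1.00) − (-0.20)(-0.35) = 0.8800
  C_23 = −[(0.95)(-0.40) − (-0.10)(-0.35)] = 0.4150
  C_31 = (-0.10)(0.00) − (-0.20)(0.70) = 0.1400
  C_32 = −[(0.95)(0.00) − (-0.20)(-0.05)] = 0.0100
  C_33 = (0.95)(0.70) − (-0.10)(-0.05) = 0.6600
det(I−A) = Σ_j (I−A)_1j·C_1j = (0.95)(0.7000) + (-0.10)(0.0500) + (-0.20)(0.2650) = 0.6070
adj(I−A) = Cᵀ =
  [ 0.7000   0.1800   0.1400]
  [ 0.0500   0.8800   0.0100]
  [ 0.2650   0.4150   0.6600]
(I − A)⁻¹ = adj(I−A) / det(I−A) ≈
  [   1.1532     0.2965     0.2306]
  [   0.0824     1.4498     0.0165]
  [   0.4366     0.6837     1.0873]
x = (I − A)⁻¹ d = adj(I−A)·d / det(I−A), with det(I−A) = 0.6070:
  x_1 = (0.7000·120 + 0.1800·1080 + 0.1400·440) / 0.6070 = 340.00 / 0.6070 ≈ 560.13
  x_2 = (0.0500·120 + 0.8800·1080 + 0.0100·440) / 0.6070 = 960.80 / 0.6070 ≈ 1582.87
  x_3 = (0.2650·120 + 0.4150·1080 + 0.6600·440) / 0.6070 = 770.40 / 0.6070 ≈ 1269.19

x_3 = 1269.19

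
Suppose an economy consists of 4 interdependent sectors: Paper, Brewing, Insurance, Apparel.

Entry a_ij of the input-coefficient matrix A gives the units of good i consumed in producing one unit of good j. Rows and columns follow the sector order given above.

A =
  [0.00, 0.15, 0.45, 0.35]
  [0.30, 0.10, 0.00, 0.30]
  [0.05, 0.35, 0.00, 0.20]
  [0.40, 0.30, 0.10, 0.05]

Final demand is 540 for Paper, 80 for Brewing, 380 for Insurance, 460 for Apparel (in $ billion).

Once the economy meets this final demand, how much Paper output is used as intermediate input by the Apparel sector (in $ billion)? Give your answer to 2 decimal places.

I − A =
  [   1.00    -0.15    -0.45    -0.35]
  [  -0.30     0.90     0.00    -0.30]
  [  -0.05    -0.35     1.00    -0.20]
  [  -0.40    -0.30    -0.10     0.95]
Compute the cofactors C_ij = (−1)^(i+j)·(3×3 minor ij) of I−A; the adjugate is their transpose:
adj(I−A) = Cᵀ =
  [ 0.736500   0.433375   0.380250   0.488250]
  [ 0.400500   0.730875   0.222750   0.425250]
  [ 0.270000   0.367875   0.546750   0.330750]
  [ 0.465000   0.452000   0.288000   0.787500]
det(I−A) = Σ_j (I−A)_1j·C_1j = (1.00)(0.736500) + (-0.15)(0.400500) + (-0.45)(0.270000) + (-0.35)(0.465000) = 0.392175
(I − A)⁻¹ = adj(I−A) / det(I−A) ≈
  [   1.8780     1.1051     0.9696     1.2450]
  [   1.0212     1.8636     0.5680     1.0843]
  [   0.6885     0.9380     1.3941     0.8434]
  [   1.1857     1.1525     0.7344     2.0080]
First solve x = (I − A)⁻¹ d = adj(I−A)·d / det(I−A); in particular x_A = (0.465000·540 + 0.452000·80 + 0.288000·380 + 0.787500·460) / 0.392175 = 758.95 / 0.392175 ≈ 1935.2330.
Intermediate flow from P to A: z_PA = a_PA · x_A = 0.35 × 758.95 / 0.392175 = 265.6325 / 0.392175 ≈ 677.33.

z_PA = 677.33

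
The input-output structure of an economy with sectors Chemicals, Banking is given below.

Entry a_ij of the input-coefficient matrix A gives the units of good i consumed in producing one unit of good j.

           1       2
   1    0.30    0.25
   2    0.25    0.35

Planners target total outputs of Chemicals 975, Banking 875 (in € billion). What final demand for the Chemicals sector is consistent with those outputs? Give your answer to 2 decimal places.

d_1 = 463.75

I − A =
  [   0.70    -0.25]
  [  -0.25     0.65]
d = (I − A) x:
  d_1 = (+0.70)·975 + (-0.25)·875 = 463.75
  d_2 = (-0.25)·975 + (+0.65)·875 = 325.00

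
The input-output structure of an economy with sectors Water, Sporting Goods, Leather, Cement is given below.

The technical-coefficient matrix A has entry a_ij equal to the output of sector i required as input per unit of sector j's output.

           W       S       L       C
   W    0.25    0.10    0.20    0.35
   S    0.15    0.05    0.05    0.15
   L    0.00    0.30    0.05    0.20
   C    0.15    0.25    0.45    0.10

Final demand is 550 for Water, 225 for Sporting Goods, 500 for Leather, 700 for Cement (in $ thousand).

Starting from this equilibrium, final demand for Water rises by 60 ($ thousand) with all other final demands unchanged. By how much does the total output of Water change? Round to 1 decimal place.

I − A =
  [   0.75    -0.10    -0.20    -0.35]
  [  -0.15     0.95    -0.05    -0.15]
  [   0.00    -0.30     0.95    -0.20]
  [  -0.15    -0.25    -0.45     0.90]
Compute the cofactors C_ij = (−1)^(i+j)·(3×3 minor ij) of I−A; the adjugate is their transpose:
adj(I−A) = Cᵀ =
  [ 0.654875   0.270875   0.328750   0.372875]
  [ 0.137625   0.517875   0.136875   0.170250]
  [ 0.083250   0.227250   0.534375   0.189000]
  [ 0.189000   0.302625   0.360000   0.642375]
det(I−A) = Σ_j (I−A)_1j·C_1j = (0.75)(0.654875) + (-0.10)(0.137625) + (-0.20)(0.083250) + (-0.35)(0.189000) = 0.39459375
(I − A)⁻¹ = adj(I−A) / det(I−A) ≈
  [   1.6596     0.6865     0.8331     0.9450]
  [   0.3488     1.3124     0.3469     0.4315]
  [   0.2110     0.5759     1.3542     0.4790]
  [   0.4790     0.7669     0.9123     1.6279]
Δx = (I − A)⁻¹ Δd with Δd having +60 in the Water component and 0 elsewhere.
So Δx_W = L_WW · (+60), where L_WW = adj(I−A)_WW / det(I−A) = 0.654875 / 0.39459375.
Δx_W = 0.654875 × (+60) / 0.39459375 = 39.2925 / 0.39459375 ≈ 99.6.

Δx_W = 99.6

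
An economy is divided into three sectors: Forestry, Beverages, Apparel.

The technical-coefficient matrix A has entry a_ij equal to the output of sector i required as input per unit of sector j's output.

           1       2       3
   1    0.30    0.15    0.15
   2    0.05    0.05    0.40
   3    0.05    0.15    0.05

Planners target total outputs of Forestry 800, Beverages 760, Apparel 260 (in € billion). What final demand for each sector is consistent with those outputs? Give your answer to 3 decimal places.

I − A =
  [   0.70    -0.15    -0.15]
  [  -0.05     0.95    -0.40]
  [  -0.05    -0.15     0.95]
d = (I − A) x:
  d_1 = (+0.70)·800 + (-0.15)·760 + (-0.15)·260 = 407.000
  d_2 = (-0.05)·800 + (+0.95)·760 + (-0.40)·260 = 578.000
  d_3 = (-0.05)·800 + (-0.15)·760 + (+0.95)·260 = 93.000

d_1 = 407.000, d_2 = 578.000, d_3 = 93.000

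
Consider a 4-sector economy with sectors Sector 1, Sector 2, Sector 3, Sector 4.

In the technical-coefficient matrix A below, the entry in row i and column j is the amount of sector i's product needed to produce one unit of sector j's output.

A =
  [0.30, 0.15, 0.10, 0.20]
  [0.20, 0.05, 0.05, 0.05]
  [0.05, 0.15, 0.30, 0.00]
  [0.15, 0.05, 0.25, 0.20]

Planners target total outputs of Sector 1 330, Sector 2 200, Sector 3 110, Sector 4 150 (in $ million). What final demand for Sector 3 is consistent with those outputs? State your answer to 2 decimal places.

I − A =
  [   0.70    -0.15    -0.10    -0.20]
  [  -0.20     0.95    -0.05    -0.05]
  [  -0.05    -0.15     0.70     0.00]
  [  -0.15    -0.05    -0.25     0.80]
d = (I − A) x:
  d_1 = (+0.70)·330 + (-0.15)·200 + (-0.10)·110 + (-0.20)·150 = 160.00
  d_2 = (-0.20)·330 + (+0.95)·200 + (-0.05)·110 + (-0.05)·150 = 111.00
  d_3 = (-0.05)·330 + (-0.15)·200 + (+0.70)·110 + (+0.00)·150 = 30.50
  d_4 = (-0.15)·330 + (-0.05)·200 + (-0.25)·110 + (+0.80)·150 = 33.00

d_3 = 30.50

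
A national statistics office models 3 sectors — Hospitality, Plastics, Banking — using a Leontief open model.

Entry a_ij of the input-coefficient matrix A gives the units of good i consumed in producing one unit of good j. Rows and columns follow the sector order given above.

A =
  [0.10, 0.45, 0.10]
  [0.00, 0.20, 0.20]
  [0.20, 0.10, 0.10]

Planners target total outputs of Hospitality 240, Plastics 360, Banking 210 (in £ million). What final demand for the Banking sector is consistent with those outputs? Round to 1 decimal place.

d_B = 105.0

I − A =
  [   0.90    -0.45    -0.10]
  [   0.00     0.80    -0.20]
  [  -0.20    -0.10     0.90]
d = (I − A) x:
  d_H = (+0.90)·240 + (-0.45)·360 + (-0.10)·210 = 33.0
  d_P = (+0.00)·240 + (+0.80)·360 + (-0.20)·210 = 246.0
  d_B = (-0.20)·240 + (-0.10)·360 + (+0.90)·210 = 105.0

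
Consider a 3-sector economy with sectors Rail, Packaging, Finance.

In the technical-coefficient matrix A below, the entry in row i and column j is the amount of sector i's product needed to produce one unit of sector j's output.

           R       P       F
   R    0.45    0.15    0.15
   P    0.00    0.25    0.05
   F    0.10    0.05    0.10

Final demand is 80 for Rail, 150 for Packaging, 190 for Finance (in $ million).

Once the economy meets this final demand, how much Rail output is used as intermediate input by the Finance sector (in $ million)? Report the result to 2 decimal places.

I − A =
  [   0.55    -0.15    -0.15]
  [   0.00     0.75    -0.05]
  [  -0.10    -0.05     0.90]
Cofactors of I−A, C_ij = (−1)^(i+j)·(minor ij) (rows/columns in the sector order above):
  C_11 = (0.75)(0.90) − (-0.05)(-0.05) = 0.6725
  C_12 = −[(0.00)(0.90) − (-0.05)(-0.10)] = 0.0050
  C_13 = (0.00)(-0.05) − (0.75)(-0.10) = 0.0750
  C_21 = −[(-0.15)(0.90) − (-0.15)(-0.05)] = 0.1425
  C_22 = (0.55)(0.90) − (-0.15)(-0.10) = 0.4800
  C_23 = −[(0.55)(-0.05) − (-0.15)(-0.10)] = 0.0425
  C_31 = (-0.15)(-0.05) − (-0.15)(0.75) = 0.1200
  C_32 = −[(0.55)(-0.05) − (-0.15)(0.00)] = 0.0275
  C_33 = (0.55)(0.75) − (-0.15)(0.00) = 0.4125
det(I−A) = Σ_j (I−A)_1j·C_1j = (0.55)(0.6725) + (-0.15)(0.0050) + (-0.15)(0.0750) = 0.357875
adj(I−A) = Cᵀ =
  [ 0.6725   0.1425   0.1200]
  [ 0.0050   0.4800   0.0275]
  [ 0.0750   0.0425   0.4125]
(I − A)⁻¹ = adj(I−A) / det(I−A) ≈
  [   1.8791     0.3982     0.3353]
  [   0.0140     1.3413     0.0768]
  [   0.2096     0.1188     1.1526]
First solve x = (I − A)⁻¹ d = adj(I−A)·d / det(I−A); in particular x_F = (0.0750·80 + 0.0425·150 + 0.4125·190) / 0.357875 = 90.75 / 0.357875 ≈ 253.5802.
Intermediate flow from R to F: z_RF = a_RF · x_F = 0.15 × 90.75 / 0.357875 = 13.6125 / 0.357875 ≈ 38.04.

z_RF = 38.04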